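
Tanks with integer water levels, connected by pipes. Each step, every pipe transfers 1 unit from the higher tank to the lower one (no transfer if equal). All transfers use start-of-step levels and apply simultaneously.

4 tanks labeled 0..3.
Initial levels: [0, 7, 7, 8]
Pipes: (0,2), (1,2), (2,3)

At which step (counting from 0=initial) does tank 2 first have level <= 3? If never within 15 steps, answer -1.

Step 1: flows [2->0,1=2,3->2] -> levels [1 7 7 7]
Step 2: flows [2->0,1=2,2=3] -> levels [2 7 6 7]
Step 3: flows [2->0,1->2,3->2] -> levels [3 6 7 6]
Step 4: flows [2->0,2->1,2->3] -> levels [4 7 4 7]
Step 5: flows [0=2,1->2,3->2] -> levels [4 6 6 6]
Step 6: flows [2->0,1=2,2=3] -> levels [5 6 5 6]
Step 7: flows [0=2,1->2,3->2] -> levels [5 5 7 5]
Step 8: flows [2->0,2->1,2->3] -> levels [6 6 4 6]
Step 9: flows [0->2,1->2,3->2] -> levels [5 5 7 5]
  -> period-2 cycle (repeats step 7); tank 2 never drops to <=3
Tank 2 never reaches <=3 within 15 steps

Answer: -1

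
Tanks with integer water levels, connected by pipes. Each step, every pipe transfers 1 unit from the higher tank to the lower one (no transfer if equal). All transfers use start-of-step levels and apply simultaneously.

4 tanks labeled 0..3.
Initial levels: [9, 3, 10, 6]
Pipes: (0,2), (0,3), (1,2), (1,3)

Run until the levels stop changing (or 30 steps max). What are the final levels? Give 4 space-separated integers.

Answer: 7 7 8 6

Derivation:
Step 1: flows [2->0,0->3,2->1,3->1] -> levels [9 5 8 6]
Step 2: flows [0->2,0->3,2->1,3->1] -> levels [7 7 8 6]
Step 3: flows [2->0,0->3,2->1,1->3] -> levels [7 7 6 8]
Step 4: flows [0->2,3->0,1->2,3->1] -> levels [7 7 8 6]
  -> period-2 cycle: step 4 state = step 2 state; never stabilizes
  -> state at step 30: (30-2) mod 2 = 0, same as step 2 -> [7 7 8 6]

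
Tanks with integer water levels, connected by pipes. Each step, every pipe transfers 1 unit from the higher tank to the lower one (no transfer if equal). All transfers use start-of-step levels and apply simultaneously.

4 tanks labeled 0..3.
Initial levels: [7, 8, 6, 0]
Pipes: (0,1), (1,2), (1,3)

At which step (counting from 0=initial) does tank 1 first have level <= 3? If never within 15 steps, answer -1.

Step 1: flows [1->0,1->2,1->3] -> levels [8 5 7 1]
Step 2: flows [0->1,2->1,1->3] -> levels [7 6 6 2]
Step 3: flows [0->1,1=2,1->3] -> levels [6 6 6 3]
Step 4: flows [0=1,1=2,1->3] -> levels [6 5 6 4]
Step 5: flows [0->1,2->1,1->3] -> levels [5 6 5 5]
Step 6: flows [1->0,1->2,1->3] -> levels [6 3 6 6]
Tank 1 first reaches <=3 at step 6

Answer: 6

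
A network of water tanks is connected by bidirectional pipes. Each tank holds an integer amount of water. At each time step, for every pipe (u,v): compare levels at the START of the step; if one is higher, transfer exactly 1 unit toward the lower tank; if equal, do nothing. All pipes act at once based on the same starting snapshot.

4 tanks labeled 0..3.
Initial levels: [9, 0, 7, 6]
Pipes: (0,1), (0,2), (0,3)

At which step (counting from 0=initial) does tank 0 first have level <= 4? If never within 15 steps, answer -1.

Step 1: flows [0->1,0->2,0->3] -> levels [6 1 8 7]
Step 2: flows [0->1,2->0,3->0] -> levels [7 2 7 6]
Step 3: flows [0->1,0=2,0->3] -> levels [5 3 7 7]
Step 4: flows [0->1,2->0,3->0] -> levels [6 4 6 6]
Step 5: flows [0->1,0=2,0=3] -> levels [5 5 6 6]
Step 6: flows [0=1,2->0,3->0] -> levels [7 5 5 5]
Step 7: flows [0->1,0->2,0->3] -> levels [4 6 6 6]
Tank 0 first reaches <=4 at step 7

Answer: 7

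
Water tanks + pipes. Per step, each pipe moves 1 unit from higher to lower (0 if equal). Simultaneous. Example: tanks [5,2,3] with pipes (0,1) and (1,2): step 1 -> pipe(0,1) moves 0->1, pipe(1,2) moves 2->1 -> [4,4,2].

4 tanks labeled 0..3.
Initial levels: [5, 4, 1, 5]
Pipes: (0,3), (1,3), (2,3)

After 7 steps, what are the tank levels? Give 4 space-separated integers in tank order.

Step 1: flows [0=3,3->1,3->2] -> levels [5 5 2 3]
Step 2: flows [0->3,1->3,3->2] -> levels [4 4 3 4]
Step 3: flows [0=3,1=3,3->2] -> levels [4 4 4 3]
Step 4: flows [0->3,1->3,2->3] -> levels [3 3 3 6]
Step 5: flows [3->0,3->1,3->2] -> levels [4 4 4 3]
  -> period-2 cycle: step 5 state = step 3 state
  -> state at step 7: (7-3) mod 2 = 0, same as step 3 -> [4 4 4 3]

Answer: 4 4 4 3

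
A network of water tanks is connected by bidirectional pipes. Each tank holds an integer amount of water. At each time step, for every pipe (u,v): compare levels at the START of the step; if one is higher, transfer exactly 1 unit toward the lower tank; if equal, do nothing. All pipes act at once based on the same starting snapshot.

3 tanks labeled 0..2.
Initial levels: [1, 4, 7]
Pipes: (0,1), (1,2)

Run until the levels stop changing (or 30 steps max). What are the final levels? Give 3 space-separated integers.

Answer: 4 4 4

Derivation:
Step 1: flows [1->0,2->1] -> levels [2 4 6]
Step 2: flows [1->0,2->1] -> levels [3 4 5]
Step 3: flows [1->0,2->1] -> levels [4 4 4]
Step 4: flows [0=1,1=2] -> levels [4 4 4]
  -> stable (no change)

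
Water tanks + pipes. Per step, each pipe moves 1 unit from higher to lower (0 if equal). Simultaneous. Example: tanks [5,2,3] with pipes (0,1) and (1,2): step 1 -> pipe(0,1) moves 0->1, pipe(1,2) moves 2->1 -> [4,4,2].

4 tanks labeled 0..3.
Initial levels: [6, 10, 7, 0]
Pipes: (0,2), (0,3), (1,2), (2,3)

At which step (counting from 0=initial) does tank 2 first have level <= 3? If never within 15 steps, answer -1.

Answer: -1

Derivation:
Step 1: flows [2->0,0->3,1->2,2->3] -> levels [6 9 6 2]
Step 2: flows [0=2,0->3,1->2,2->3] -> levels [5 8 6 4]
Step 3: flows [2->0,0->3,1->2,2->3] -> levels [5 7 5 6]
Step 4: flows [0=2,3->0,1->2,3->2] -> levels [6 6 7 4]
Step 5: flows [2->0,0->3,2->1,2->3] -> levels [6 7 4 6]
Step 6: flows [0->2,0=3,1->2,3->2] -> levels [5 6 7 5]
Step 7: flows [2->0,0=3,2->1,2->3] -> levels [6 7 4 6]
  -> period-2 cycle (repeats step 5); tank 2 never drops to <=3
Tank 2 never reaches <=3 within 15 steps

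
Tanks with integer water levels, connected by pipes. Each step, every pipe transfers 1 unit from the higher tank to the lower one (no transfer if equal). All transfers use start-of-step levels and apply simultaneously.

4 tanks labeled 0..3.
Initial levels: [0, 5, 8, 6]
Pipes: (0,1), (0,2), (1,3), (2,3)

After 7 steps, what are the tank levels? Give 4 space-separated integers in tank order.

Answer: 6 4 4 5

Derivation:
Step 1: flows [1->0,2->0,3->1,2->3] -> levels [2 5 6 6]
Step 2: flows [1->0,2->0,3->1,2=3] -> levels [4 5 5 5]
Step 3: flows [1->0,2->0,1=3,2=3] -> levels [6 4 4 5]
Step 4: flows [0->1,0->2,3->1,3->2] -> levels [4 6 6 3]
Step 5: flows [1->0,2->0,1->3,2->3] -> levels [6 4 4 5]
  -> period-2 cycle: step 5 state = step 3 state
  -> state at step 7: (7-3) mod 2 = 0, same as step 3 -> [6 4 4 5]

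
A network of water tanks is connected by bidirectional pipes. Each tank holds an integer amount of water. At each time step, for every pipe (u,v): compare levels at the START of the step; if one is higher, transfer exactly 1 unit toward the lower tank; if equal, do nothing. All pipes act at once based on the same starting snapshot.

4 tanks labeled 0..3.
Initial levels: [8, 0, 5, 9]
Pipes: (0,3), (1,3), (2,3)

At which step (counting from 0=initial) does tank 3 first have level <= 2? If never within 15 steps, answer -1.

Step 1: flows [3->0,3->1,3->2] -> levels [9 1 6 6]
Step 2: flows [0->3,3->1,2=3] -> levels [8 2 6 6]
Step 3: flows [0->3,3->1,2=3] -> levels [7 3 6 6]
Step 4: flows [0->3,3->1,2=3] -> levels [6 4 6 6]
Step 5: flows [0=3,3->1,2=3] -> levels [6 5 6 5]
Step 6: flows [0->3,1=3,2->3] -> levels [5 5 5 7]
Step 7: flows [3->0,3->1,3->2] -> levels [6 6 6 4]
Step 8: flows [0->3,1->3,2->3] -> levels [5 5 5 7]
  -> period-2 cycle (repeats step 6); tank 3 never drops to <=2
Tank 3 never reaches <=2 within 15 steps

Answer: -1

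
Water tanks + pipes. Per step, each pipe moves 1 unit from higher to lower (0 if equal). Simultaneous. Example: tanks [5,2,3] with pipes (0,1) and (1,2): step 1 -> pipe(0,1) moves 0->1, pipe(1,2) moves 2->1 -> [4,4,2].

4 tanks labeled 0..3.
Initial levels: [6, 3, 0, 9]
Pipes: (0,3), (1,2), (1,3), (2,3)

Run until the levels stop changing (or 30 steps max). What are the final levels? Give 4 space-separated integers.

Step 1: flows [3->0,1->2,3->1,3->2] -> levels [7 3 2 6]
Step 2: flows [0->3,1->2,3->1,3->2] -> levels [6 3 4 5]
Step 3: flows [0->3,2->1,3->1,3->2] -> levels [5 5 4 4]
Step 4: flows [0->3,1->2,1->3,2=3] -> levels [4 3 5 6]
Step 5: flows [3->0,2->1,3->1,3->2] -> levels [5 5 5 3]
Step 6: flows [0->3,1=2,1->3,2->3] -> levels [4 4 4 6]
Step 7: flows [3->0,1=2,3->1,3->2] -> levels [5 5 5 3]
  -> period-2 cycle: step 7 state = step 5 state; never stabilizes
  -> state at step 30: (30-5) mod 2 = 1, same as step 6 -> [4 4 4 6]

Answer: 4 4 4 6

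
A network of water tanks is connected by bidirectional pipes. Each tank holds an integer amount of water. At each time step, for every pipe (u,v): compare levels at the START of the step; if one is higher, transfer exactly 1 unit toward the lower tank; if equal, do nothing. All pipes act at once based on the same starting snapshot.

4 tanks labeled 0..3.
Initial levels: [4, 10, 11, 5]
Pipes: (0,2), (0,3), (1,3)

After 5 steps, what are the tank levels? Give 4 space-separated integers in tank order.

Answer: 9 8 7 6

Derivation:
Step 1: flows [2->0,3->0,1->3] -> levels [6 9 10 5]
Step 2: flows [2->0,0->3,1->3] -> levels [6 8 9 7]
Step 3: flows [2->0,3->0,1->3] -> levels [8 7 8 7]
Step 4: flows [0=2,0->3,1=3] -> levels [7 7 8 8]
Step 5: flows [2->0,3->0,3->1] -> levels [9 8 7 6]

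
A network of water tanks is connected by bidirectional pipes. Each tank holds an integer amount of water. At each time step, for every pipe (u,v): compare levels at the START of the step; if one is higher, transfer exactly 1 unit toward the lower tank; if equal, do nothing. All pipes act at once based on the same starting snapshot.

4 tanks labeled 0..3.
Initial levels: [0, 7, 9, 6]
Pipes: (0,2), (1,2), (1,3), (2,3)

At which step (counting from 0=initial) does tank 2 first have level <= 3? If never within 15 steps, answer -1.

Answer: -1

Derivation:
Step 1: flows [2->0,2->1,1->3,2->3] -> levels [1 7 6 8]
Step 2: flows [2->0,1->2,3->1,3->2] -> levels [2 7 7 6]
Step 3: flows [2->0,1=2,1->3,2->3] -> levels [3 6 5 8]
Step 4: flows [2->0,1->2,3->1,3->2] -> levels [4 6 6 6]
Step 5: flows [2->0,1=2,1=3,2=3] -> levels [5 6 5 6]
Step 6: flows [0=2,1->2,1=3,3->2] -> levels [5 5 7 5]
Step 7: flows [2->0,2->1,1=3,2->3] -> levels [6 6 4 6]
Step 8: flows [0->2,1->2,1=3,3->2] -> levels [5 5 7 5]
  -> period-2 cycle (repeats step 6); tank 2 never drops to <=3
Tank 2 never reaches <=3 within 15 steps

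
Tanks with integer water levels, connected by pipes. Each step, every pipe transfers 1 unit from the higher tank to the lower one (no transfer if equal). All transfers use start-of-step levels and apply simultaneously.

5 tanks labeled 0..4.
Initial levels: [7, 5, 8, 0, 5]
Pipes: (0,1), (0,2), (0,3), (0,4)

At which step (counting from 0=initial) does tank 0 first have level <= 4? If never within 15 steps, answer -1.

Answer: 3

Derivation:
Step 1: flows [0->1,2->0,0->3,0->4] -> levels [5 6 7 1 6]
Step 2: flows [1->0,2->0,0->3,4->0] -> levels [7 5 6 2 5]
Step 3: flows [0->1,0->2,0->3,0->4] -> levels [3 6 7 3 6]
Tank 0 first reaches <=4 at step 3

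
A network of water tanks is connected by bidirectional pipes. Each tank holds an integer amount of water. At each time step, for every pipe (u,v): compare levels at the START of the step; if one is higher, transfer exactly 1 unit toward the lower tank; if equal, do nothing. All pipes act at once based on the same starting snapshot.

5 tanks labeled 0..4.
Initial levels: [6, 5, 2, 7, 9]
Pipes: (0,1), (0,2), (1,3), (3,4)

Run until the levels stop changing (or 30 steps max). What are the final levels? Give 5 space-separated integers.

Step 1: flows [0->1,0->2,3->1,4->3] -> levels [4 7 3 7 8]
Step 2: flows [1->0,0->2,1=3,4->3] -> levels [4 6 4 8 7]
Step 3: flows [1->0,0=2,3->1,3->4] -> levels [5 6 4 6 8]
Step 4: flows [1->0,0->2,1=3,4->3] -> levels [5 5 5 7 7]
Step 5: flows [0=1,0=2,3->1,3=4] -> levels [5 6 5 6 7]
Step 6: flows [1->0,0=2,1=3,4->3] -> levels [6 5 5 7 6]
Step 7: flows [0->1,0->2,3->1,3->4] -> levels [4 7 6 5 7]
Step 8: flows [1->0,2->0,1->3,4->3] -> levels [6 5 5 7 6]
  -> period-2 cycle: step 8 state = step 6 state; never stabilizes
  -> state at step 30: (30-6) mod 2 = 0, same as step 6 -> [6 5 5 7 6]

Answer: 6 5 5 7 6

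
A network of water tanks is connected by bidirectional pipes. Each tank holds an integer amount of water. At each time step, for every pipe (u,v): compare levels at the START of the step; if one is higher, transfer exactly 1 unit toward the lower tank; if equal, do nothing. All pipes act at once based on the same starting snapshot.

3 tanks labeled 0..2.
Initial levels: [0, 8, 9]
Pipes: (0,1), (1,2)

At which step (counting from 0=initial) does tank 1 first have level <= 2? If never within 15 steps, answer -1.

Step 1: flows [1->0,2->1] -> levels [1 8 8]
Step 2: flows [1->0,1=2] -> levels [2 7 8]
Step 3: flows [1->0,2->1] -> levels [3 7 7]
Step 4: flows [1->0,1=2] -> levels [4 6 7]
Step 5: flows [1->0,2->1] -> levels [5 6 6]
Step 6: flows [1->0,1=2] -> levels [6 5 6]
Step 7: flows [0->1,2->1] -> levels [5 7 5]
Step 8: flows [1->0,1->2] -> levels [6 5 6]
  -> period-2 cycle (repeats step 6); tank 1 never drops to <=2
Tank 1 never reaches <=2 within 15 steps

Answer: -1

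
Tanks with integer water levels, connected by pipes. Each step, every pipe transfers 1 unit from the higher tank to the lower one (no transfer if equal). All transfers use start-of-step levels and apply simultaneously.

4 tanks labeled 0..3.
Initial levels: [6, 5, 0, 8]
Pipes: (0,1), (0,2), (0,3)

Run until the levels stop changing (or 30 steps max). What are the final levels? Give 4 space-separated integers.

Answer: 7 4 4 4

Derivation:
Step 1: flows [0->1,0->2,3->0] -> levels [5 6 1 7]
Step 2: flows [1->0,0->2,3->0] -> levels [6 5 2 6]
Step 3: flows [0->1,0->2,0=3] -> levels [4 6 3 6]
Step 4: flows [1->0,0->2,3->0] -> levels [5 5 4 5]
Step 5: flows [0=1,0->2,0=3] -> levels [4 5 5 5]
Step 6: flows [1->0,2->0,3->0] -> levels [7 4 4 4]
Step 7: flows [0->1,0->2,0->3] -> levels [4 5 5 5]
  -> period-2 cycle: step 7 state = step 5 state; never stabilizes
  -> state at step 30: (30-5) mod 2 = 1, same as step 6 -> [7 4 4 4]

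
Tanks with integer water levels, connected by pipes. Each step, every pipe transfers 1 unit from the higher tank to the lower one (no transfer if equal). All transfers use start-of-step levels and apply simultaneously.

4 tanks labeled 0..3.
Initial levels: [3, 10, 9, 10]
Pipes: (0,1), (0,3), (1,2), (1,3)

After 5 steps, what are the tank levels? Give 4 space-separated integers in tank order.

Answer: 8 7 9 8

Derivation:
Step 1: flows [1->0,3->0,1->2,1=3] -> levels [5 8 10 9]
Step 2: flows [1->0,3->0,2->1,3->1] -> levels [7 9 9 7]
Step 3: flows [1->0,0=3,1=2,1->3] -> levels [8 7 9 8]
Step 4: flows [0->1,0=3,2->1,3->1] -> levels [7 10 8 7]
Step 5: flows [1->0,0=3,1->2,1->3] -> levels [8 7 9 8]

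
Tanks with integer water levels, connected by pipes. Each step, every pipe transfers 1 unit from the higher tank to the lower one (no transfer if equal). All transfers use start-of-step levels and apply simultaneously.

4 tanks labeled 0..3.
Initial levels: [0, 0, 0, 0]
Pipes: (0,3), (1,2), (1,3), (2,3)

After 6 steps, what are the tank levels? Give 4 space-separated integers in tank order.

Step 1: flows [0=3,1=2,1=3,2=3] -> levels [0 0 0 0]
  -> stable; steps 2..6 unchanged -> [0 0 0 0]

Answer: 0 0 0 0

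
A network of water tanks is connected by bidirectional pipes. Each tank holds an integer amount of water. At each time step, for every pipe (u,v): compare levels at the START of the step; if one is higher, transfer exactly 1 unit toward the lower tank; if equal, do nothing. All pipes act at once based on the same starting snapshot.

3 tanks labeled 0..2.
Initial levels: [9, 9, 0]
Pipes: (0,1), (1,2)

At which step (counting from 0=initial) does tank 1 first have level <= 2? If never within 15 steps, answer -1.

Step 1: flows [0=1,1->2] -> levels [9 8 1]
Step 2: flows [0->1,1->2] -> levels [8 8 2]
Step 3: flows [0=1,1->2] -> levels [8 7 3]
Step 4: flows [0->1,1->2] -> levels [7 7 4]
Step 5: flows [0=1,1->2] -> levels [7 6 5]
Step 6: flows [0->1,1->2] -> levels [6 6 6]
Step 7: flows [0=1,1=2] -> levels [6 6 6]
  -> stable; tank 1 stays at 6 > 2
Tank 1 never reaches <=2 within 15 steps

Answer: -1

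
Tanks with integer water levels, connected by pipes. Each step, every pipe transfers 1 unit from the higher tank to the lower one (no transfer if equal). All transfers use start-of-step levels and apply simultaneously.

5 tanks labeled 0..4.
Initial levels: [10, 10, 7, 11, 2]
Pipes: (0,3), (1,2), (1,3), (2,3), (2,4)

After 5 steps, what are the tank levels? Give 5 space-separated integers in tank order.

Step 1: flows [3->0,1->2,3->1,3->2,2->4] -> levels [11 10 8 8 3]
Step 2: flows [0->3,1->2,1->3,2=3,2->4] -> levels [10 8 8 10 4]
Step 3: flows [0=3,1=2,3->1,3->2,2->4] -> levels [10 9 8 8 5]
Step 4: flows [0->3,1->2,1->3,2=3,2->4] -> levels [9 7 8 10 6]
Step 5: flows [3->0,2->1,3->1,3->2,2->4] -> levels [10 9 7 7 7]

Answer: 10 9 7 7 7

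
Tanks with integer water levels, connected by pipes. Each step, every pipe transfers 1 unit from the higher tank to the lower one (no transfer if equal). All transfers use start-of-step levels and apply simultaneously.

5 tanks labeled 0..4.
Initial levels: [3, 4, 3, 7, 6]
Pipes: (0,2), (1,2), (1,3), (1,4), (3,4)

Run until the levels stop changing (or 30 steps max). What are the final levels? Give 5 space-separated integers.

Step 1: flows [0=2,1->2,3->1,4->1,3->4] -> levels [3 5 4 5 6]
Step 2: flows [2->0,1->2,1=3,4->1,4->3] -> levels [4 5 4 6 4]
Step 3: flows [0=2,1->2,3->1,1->4,3->4] -> levels [4 4 5 4 6]
Step 4: flows [2->0,2->1,1=3,4->1,4->3] -> levels [5 6 3 5 4]
Step 5: flows [0->2,1->2,1->3,1->4,3->4] -> levels [4 3 5 5 6]
Step 6: flows [2->0,2->1,3->1,4->1,4->3] -> levels [5 6 3 5 4]
  -> period-2 cycle: step 6 state = step 4 state; never stabilizes
  -> state at step 30: (30-4) mod 2 = 0, same as step 4 -> [5 6 3 5 4]

Answer: 5 6 3 5 4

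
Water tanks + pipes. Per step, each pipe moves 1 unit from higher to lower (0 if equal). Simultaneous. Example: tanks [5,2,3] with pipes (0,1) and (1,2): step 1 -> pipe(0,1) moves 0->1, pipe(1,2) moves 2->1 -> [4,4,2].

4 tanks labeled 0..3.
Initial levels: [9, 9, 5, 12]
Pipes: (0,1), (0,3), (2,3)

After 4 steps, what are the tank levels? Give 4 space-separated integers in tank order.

Step 1: flows [0=1,3->0,3->2] -> levels [10 9 6 10]
Step 2: flows [0->1,0=3,3->2] -> levels [9 10 7 9]
Step 3: flows [1->0,0=3,3->2] -> levels [10 9 8 8]
Step 4: flows [0->1,0->3,2=3] -> levels [8 10 8 9]

Answer: 8 10 8 9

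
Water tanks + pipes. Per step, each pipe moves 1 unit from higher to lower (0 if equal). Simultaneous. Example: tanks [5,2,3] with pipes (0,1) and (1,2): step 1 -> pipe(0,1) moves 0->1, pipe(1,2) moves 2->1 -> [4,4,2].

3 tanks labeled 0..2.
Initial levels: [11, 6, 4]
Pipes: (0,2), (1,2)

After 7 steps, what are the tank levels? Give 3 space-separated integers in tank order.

Step 1: flows [0->2,1->2] -> levels [10 5 6]
Step 2: flows [0->2,2->1] -> levels [9 6 6]
Step 3: flows [0->2,1=2] -> levels [8 6 7]
Step 4: flows [0->2,2->1] -> levels [7 7 7]
Step 5: flows [0=2,1=2] -> levels [7 7 7]
  -> stable; steps 6..7 unchanged -> [7 7 7]

Answer: 7 7 7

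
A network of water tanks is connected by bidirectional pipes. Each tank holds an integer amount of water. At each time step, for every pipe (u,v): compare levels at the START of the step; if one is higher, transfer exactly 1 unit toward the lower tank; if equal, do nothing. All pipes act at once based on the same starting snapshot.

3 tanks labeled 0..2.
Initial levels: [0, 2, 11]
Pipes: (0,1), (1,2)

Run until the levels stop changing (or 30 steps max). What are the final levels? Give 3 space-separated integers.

Step 1: flows [1->0,2->1] -> levels [1 2 10]
Step 2: flows [1->0,2->1] -> levels [2 2 9]
Step 3: flows [0=1,2->1] -> levels [2 3 8]
Step 4: flows [1->0,2->1] -> levels [3 3 7]
Step 5: flows [0=1,2->1] -> levels [3 4 6]
Step 6: flows [1->0,2->1] -> levels [4 4 5]
Step 7: flows [0=1,2->1] -> levels [4 5 4]
Step 8: flows [1->0,1->2] -> levels [5 3 5]
Step 9: flows [0->1,2->1] -> levels [4 5 4]
  -> period-2 cycle: step 9 state = step 7 state; never stabilizes
  -> state at step 30: (30-7) mod 2 = 1, same as step 8 -> [5 3 5]

Answer: 5 3 5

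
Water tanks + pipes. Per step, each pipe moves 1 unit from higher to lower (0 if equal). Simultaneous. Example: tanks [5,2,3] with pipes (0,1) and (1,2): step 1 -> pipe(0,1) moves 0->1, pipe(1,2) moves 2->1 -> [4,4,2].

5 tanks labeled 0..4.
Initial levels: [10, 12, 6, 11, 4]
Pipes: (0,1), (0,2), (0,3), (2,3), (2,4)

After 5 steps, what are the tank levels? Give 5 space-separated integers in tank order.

Step 1: flows [1->0,0->2,3->0,3->2,2->4] -> levels [11 11 7 9 5]
Step 2: flows [0=1,0->2,0->3,3->2,2->4] -> levels [9 11 8 9 6]
Step 3: flows [1->0,0->2,0=3,3->2,2->4] -> levels [9 10 9 8 7]
Step 4: flows [1->0,0=2,0->3,2->3,2->4] -> levels [9 9 7 10 8]
Step 5: flows [0=1,0->2,3->0,3->2,4->2] -> levels [9 9 10 8 7]

Answer: 9 9 10 8 7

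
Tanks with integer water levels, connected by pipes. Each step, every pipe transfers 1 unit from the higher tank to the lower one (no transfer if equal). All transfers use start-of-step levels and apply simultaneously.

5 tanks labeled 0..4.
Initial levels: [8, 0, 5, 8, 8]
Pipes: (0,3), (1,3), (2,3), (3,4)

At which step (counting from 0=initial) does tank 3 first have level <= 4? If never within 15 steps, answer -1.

Step 1: flows [0=3,3->1,3->2,3=4] -> levels [8 1 6 6 8]
Step 2: flows [0->3,3->1,2=3,4->3] -> levels [7 2 6 7 7]
Step 3: flows [0=3,3->1,3->2,3=4] -> levels [7 3 7 5 7]
Step 4: flows [0->3,3->1,2->3,4->3] -> levels [6 4 6 7 6]
Step 5: flows [3->0,3->1,3->2,3->4] -> levels [7 5 7 3 7]
Tank 3 first reaches <=4 at step 5

Answer: 5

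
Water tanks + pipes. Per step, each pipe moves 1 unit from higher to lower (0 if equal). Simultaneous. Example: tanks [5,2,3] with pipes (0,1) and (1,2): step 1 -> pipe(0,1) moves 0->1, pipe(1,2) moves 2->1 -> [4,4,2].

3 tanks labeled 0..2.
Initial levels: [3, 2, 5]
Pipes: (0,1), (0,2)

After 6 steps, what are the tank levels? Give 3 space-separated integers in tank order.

Answer: 4 3 3

Derivation:
Step 1: flows [0->1,2->0] -> levels [3 3 4]
Step 2: flows [0=1,2->0] -> levels [4 3 3]
Step 3: flows [0->1,0->2] -> levels [2 4 4]
Step 4: flows [1->0,2->0] -> levels [4 3 3]
  -> period-2 cycle: step 4 state = step 2 state
  -> state at step 6: (6-2) mod 2 = 0, same as step 2 -> [4 3 3]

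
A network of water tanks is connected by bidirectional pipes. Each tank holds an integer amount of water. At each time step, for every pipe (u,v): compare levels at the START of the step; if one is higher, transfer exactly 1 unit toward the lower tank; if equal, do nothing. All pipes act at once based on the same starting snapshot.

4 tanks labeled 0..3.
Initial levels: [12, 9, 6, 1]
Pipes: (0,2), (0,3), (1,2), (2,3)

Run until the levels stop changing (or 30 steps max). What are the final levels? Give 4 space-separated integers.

Answer: 6 7 9 6

Derivation:
Step 1: flows [0->2,0->3,1->2,2->3] -> levels [10 8 7 3]
Step 2: flows [0->2,0->3,1->2,2->3] -> levels [8 7 8 5]
Step 3: flows [0=2,0->3,2->1,2->3] -> levels [7 8 6 7]
Step 4: flows [0->2,0=3,1->2,3->2] -> levels [6 7 9 6]
Step 5: flows [2->0,0=3,2->1,2->3] -> levels [7 8 6 7]
  -> period-2 cycle: step 5 state = step 3 state; never stabilizes
  -> state at step 30: (30-3) mod 2 = 1, same as step 4 -> [6 7 9 6]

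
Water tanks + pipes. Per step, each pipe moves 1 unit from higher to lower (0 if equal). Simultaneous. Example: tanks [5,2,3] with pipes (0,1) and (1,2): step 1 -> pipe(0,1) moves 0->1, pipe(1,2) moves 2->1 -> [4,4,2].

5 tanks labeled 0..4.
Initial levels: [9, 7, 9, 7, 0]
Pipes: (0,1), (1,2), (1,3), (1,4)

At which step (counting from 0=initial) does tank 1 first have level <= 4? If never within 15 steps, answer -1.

Answer: 4

Derivation:
Step 1: flows [0->1,2->1,1=3,1->4] -> levels [8 8 8 7 1]
Step 2: flows [0=1,1=2,1->3,1->4] -> levels [8 6 8 8 2]
Step 3: flows [0->1,2->1,3->1,1->4] -> levels [7 8 7 7 3]
Step 4: flows [1->0,1->2,1->3,1->4] -> levels [8 4 8 8 4]
Tank 1 first reaches <=4 at step 4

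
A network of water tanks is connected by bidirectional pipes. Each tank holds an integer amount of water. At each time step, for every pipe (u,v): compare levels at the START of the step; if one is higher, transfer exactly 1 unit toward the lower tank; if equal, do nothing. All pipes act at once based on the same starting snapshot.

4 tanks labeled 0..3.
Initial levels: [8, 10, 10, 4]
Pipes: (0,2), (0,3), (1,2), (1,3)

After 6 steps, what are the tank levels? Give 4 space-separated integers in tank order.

Answer: 8 8 8 8

Derivation:
Step 1: flows [2->0,0->3,1=2,1->3] -> levels [8 9 9 6]
Step 2: flows [2->0,0->3,1=2,1->3] -> levels [8 8 8 8]
Step 3: flows [0=2,0=3,1=2,1=3] -> levels [8 8 8 8]
  -> stable; steps 4..6 unchanged -> [8 8 8 8]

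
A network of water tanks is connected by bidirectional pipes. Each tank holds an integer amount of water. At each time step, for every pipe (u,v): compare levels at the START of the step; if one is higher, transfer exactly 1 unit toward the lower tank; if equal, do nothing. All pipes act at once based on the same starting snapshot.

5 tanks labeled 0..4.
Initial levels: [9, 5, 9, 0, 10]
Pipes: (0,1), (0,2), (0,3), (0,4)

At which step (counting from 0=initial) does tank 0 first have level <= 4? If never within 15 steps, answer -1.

Answer: 5

Derivation:
Step 1: flows [0->1,0=2,0->3,4->0] -> levels [8 6 9 1 9]
Step 2: flows [0->1,2->0,0->3,4->0] -> levels [8 7 8 2 8]
Step 3: flows [0->1,0=2,0->3,0=4] -> levels [6 8 8 3 8]
Step 4: flows [1->0,2->0,0->3,4->0] -> levels [8 7 7 4 7]
Step 5: flows [0->1,0->2,0->3,0->4] -> levels [4 8 8 5 8]
Tank 0 first reaches <=4 at step 5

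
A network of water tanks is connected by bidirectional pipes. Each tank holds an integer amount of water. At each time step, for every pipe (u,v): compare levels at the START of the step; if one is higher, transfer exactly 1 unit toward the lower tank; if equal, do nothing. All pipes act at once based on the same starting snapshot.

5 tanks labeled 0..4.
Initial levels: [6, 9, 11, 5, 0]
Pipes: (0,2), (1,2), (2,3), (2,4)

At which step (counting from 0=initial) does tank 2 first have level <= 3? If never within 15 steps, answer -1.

Step 1: flows [2->0,2->1,2->3,2->4] -> levels [7 10 7 6 1]
Step 2: flows [0=2,1->2,2->3,2->4] -> levels [7 9 6 7 2]
Step 3: flows [0->2,1->2,3->2,2->4] -> levels [6 8 8 6 3]
Step 4: flows [2->0,1=2,2->3,2->4] -> levels [7 8 5 7 4]
Step 5: flows [0->2,1->2,3->2,2->4] -> levels [6 7 7 6 5]
Step 6: flows [2->0,1=2,2->3,2->4] -> levels [7 7 4 7 6]
Step 7: flows [0->2,1->2,3->2,4->2] -> levels [6 6 8 6 5]
Step 8: flows [2->0,2->1,2->3,2->4] -> levels [7 7 4 7 6]
  -> period-2 cycle (repeats step 6); tank 2 never drops to <=3
Tank 2 never reaches <=3 within 15 steps

Answer: -1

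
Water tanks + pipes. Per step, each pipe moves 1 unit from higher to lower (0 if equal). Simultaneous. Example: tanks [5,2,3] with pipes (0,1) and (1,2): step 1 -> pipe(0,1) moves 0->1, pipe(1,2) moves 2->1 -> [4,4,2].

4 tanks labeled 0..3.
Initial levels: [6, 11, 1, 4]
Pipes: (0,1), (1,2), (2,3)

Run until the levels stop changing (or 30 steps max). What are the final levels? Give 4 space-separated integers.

Answer: 6 5 6 5

Derivation:
Step 1: flows [1->0,1->2,3->2] -> levels [7 9 3 3]
Step 2: flows [1->0,1->2,2=3] -> levels [8 7 4 3]
Step 3: flows [0->1,1->2,2->3] -> levels [7 7 4 4]
Step 4: flows [0=1,1->2,2=3] -> levels [7 6 5 4]
Step 5: flows [0->1,1->2,2->3] -> levels [6 6 5 5]
Step 6: flows [0=1,1->2,2=3] -> levels [6 5 6 5]
Step 7: flows [0->1,2->1,2->3] -> levels [5 7 4 6]
Step 8: flows [1->0,1->2,3->2] -> levels [6 5 6 5]
  -> period-2 cycle: step 8 state = step 6 state; never stabilizes
  -> state at step 30: (30-6) mod 2 = 0, same as step 6 -> [6 5 6 5]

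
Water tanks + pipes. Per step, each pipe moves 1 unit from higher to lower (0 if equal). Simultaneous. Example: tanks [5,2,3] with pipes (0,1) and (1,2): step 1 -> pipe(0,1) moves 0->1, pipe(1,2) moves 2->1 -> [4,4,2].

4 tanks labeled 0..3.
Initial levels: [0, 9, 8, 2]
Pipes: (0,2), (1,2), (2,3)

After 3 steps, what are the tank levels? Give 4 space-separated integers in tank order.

Answer: 3 6 5 5

Derivation:
Step 1: flows [2->0,1->2,2->3] -> levels [1 8 7 3]
Step 2: flows [2->0,1->2,2->3] -> levels [2 7 6 4]
Step 3: flows [2->0,1->2,2->3] -> levels [3 6 5 5]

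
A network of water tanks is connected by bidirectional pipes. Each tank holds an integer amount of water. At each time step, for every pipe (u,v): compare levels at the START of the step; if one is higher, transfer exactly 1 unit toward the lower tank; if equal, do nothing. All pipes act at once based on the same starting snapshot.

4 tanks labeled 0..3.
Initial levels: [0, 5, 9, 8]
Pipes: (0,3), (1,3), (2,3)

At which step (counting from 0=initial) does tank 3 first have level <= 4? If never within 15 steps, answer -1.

Step 1: flows [3->0,3->1,2->3] -> levels [1 6 8 7]
Step 2: flows [3->0,3->1,2->3] -> levels [2 7 7 6]
Step 3: flows [3->0,1->3,2->3] -> levels [3 6 6 7]
Step 4: flows [3->0,3->1,3->2] -> levels [4 7 7 4]
Tank 3 first reaches <=4 at step 4

Answer: 4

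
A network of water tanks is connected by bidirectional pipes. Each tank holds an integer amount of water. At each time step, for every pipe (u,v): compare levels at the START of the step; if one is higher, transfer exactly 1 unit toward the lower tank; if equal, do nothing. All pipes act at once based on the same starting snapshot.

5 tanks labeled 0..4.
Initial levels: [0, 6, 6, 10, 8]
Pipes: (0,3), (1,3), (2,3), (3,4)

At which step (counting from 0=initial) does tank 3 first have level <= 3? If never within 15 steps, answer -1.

Answer: -1

Derivation:
Step 1: flows [3->0,3->1,3->2,3->4] -> levels [1 7 7 6 9]
Step 2: flows [3->0,1->3,2->3,4->3] -> levels [2 6 6 8 8]
Step 3: flows [3->0,3->1,3->2,3=4] -> levels [3 7 7 5 8]
Step 4: flows [3->0,1->3,2->3,4->3] -> levels [4 6 6 7 7]
Step 5: flows [3->0,3->1,3->2,3=4] -> levels [5 7 7 4 7]
Step 6: flows [0->3,1->3,2->3,4->3] -> levels [4 6 6 8 6]
Step 7: flows [3->0,3->1,3->2,3->4] -> levels [5 7 7 4 7]
  -> period-2 cycle (repeats step 5); tank 3 never drops to <=3
Tank 3 never reaches <=3 within 15 steps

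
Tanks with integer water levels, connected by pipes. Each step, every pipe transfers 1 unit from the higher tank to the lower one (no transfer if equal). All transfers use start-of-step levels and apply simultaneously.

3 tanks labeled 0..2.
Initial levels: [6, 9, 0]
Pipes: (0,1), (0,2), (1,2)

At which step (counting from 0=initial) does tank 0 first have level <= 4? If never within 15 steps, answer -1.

Answer: 3

Derivation:
Step 1: flows [1->0,0->2,1->2] -> levels [6 7 2]
Step 2: flows [1->0,0->2,1->2] -> levels [6 5 4]
Step 3: flows [0->1,0->2,1->2] -> levels [4 5 6]
Tank 0 first reaches <=4 at step 3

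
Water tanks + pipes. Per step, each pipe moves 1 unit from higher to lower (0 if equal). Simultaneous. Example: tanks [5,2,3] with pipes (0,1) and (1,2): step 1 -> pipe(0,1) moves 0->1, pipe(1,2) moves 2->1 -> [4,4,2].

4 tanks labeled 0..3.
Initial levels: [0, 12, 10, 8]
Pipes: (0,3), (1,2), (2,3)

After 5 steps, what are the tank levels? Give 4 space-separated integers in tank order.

Answer: 5 9 8 8

Derivation:
Step 1: flows [3->0,1->2,2->3] -> levels [1 11 10 8]
Step 2: flows [3->0,1->2,2->3] -> levels [2 10 10 8]
Step 3: flows [3->0,1=2,2->3] -> levels [3 10 9 8]
Step 4: flows [3->0,1->2,2->3] -> levels [4 9 9 8]
Step 5: flows [3->0,1=2,2->3] -> levels [5 9 8 8]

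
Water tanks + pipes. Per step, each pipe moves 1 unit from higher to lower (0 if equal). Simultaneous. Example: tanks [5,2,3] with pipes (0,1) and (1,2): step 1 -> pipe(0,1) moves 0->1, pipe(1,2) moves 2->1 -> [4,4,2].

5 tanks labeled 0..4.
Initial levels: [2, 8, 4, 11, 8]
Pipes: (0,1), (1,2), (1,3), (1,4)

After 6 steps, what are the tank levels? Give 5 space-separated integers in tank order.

Step 1: flows [1->0,1->2,3->1,1=4] -> levels [3 7 5 10 8]
Step 2: flows [1->0,1->2,3->1,4->1] -> levels [4 7 6 9 7]
Step 3: flows [1->0,1->2,3->1,1=4] -> levels [5 6 7 8 7]
Step 4: flows [1->0,2->1,3->1,4->1] -> levels [6 8 6 7 6]
Step 5: flows [1->0,1->2,1->3,1->4] -> levels [7 4 7 8 7]
Step 6: flows [0->1,2->1,3->1,4->1] -> levels [6 8 6 7 6]

Answer: 6 8 6 7 6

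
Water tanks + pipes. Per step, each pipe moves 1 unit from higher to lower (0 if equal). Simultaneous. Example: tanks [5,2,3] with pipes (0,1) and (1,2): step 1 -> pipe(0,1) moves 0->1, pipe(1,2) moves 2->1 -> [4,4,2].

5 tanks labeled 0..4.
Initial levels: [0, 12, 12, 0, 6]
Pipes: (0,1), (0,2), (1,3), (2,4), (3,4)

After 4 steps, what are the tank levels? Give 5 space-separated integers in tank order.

Answer: 6 6 6 6 6

Derivation:
Step 1: flows [1->0,2->0,1->3,2->4,4->3] -> levels [2 10 10 2 6]
Step 2: flows [1->0,2->0,1->3,2->4,4->3] -> levels [4 8 8 4 6]
Step 3: flows [1->0,2->0,1->3,2->4,4->3] -> levels [6 6 6 6 6]
Step 4: flows [0=1,0=2,1=3,2=4,3=4] -> levels [6 6 6 6 6]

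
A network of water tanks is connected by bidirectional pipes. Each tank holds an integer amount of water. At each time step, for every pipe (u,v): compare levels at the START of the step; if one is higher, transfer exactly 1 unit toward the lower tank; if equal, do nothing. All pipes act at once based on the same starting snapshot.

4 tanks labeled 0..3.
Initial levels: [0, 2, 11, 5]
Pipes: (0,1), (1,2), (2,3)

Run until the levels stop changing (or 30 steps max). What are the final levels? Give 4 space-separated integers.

Step 1: flows [1->0,2->1,2->3] -> levels [1 2 9 6]
Step 2: flows [1->0,2->1,2->3] -> levels [2 2 7 7]
Step 3: flows [0=1,2->1,2=3] -> levels [2 3 6 7]
Step 4: flows [1->0,2->1,3->2] -> levels [3 3 6 6]
Step 5: flows [0=1,2->1,2=3] -> levels [3 4 5 6]
Step 6: flows [1->0,2->1,3->2] -> levels [4 4 5 5]
Step 7: flows [0=1,2->1,2=3] -> levels [4 5 4 5]
Step 8: flows [1->0,1->2,3->2] -> levels [5 3 6 4]
Step 9: flows [0->1,2->1,2->3] -> levels [4 5 4 5]
  -> period-2 cycle: step 9 state = step 7 state; never stabilizes
  -> state at step 30: (30-7) mod 2 = 1, same as step 8 -> [5 3 6 4]

Answer: 5 3 6 4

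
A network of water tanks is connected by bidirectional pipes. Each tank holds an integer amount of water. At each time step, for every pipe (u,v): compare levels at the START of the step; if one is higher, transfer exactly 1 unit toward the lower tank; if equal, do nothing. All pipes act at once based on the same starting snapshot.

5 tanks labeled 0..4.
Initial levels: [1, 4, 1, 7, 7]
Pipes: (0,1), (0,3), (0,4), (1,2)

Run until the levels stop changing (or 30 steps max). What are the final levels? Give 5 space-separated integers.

Answer: 5 3 4 4 4

Derivation:
Step 1: flows [1->0,3->0,4->0,1->2] -> levels [4 2 2 6 6]
Step 2: flows [0->1,3->0,4->0,1=2] -> levels [5 3 2 5 5]
Step 3: flows [0->1,0=3,0=4,1->2] -> levels [4 3 3 5 5]
Step 4: flows [0->1,3->0,4->0,1=2] -> levels [5 4 3 4 4]
Step 5: flows [0->1,0->3,0->4,1->2] -> levels [2 4 4 5 5]
Step 6: flows [1->0,3->0,4->0,1=2] -> levels [5 3 4 4 4]
Step 7: flows [0->1,0->3,0->4,2->1] -> levels [2 5 3 5 5]
Step 8: flows [1->0,3->0,4->0,1->2] -> levels [5 3 4 4 4]
  -> period-2 cycle: step 8 state = step 6 state; never stabilizes
  -> state at step 30: (30-6) mod 2 = 0, same as step 6 -> [5 3 4 4 4]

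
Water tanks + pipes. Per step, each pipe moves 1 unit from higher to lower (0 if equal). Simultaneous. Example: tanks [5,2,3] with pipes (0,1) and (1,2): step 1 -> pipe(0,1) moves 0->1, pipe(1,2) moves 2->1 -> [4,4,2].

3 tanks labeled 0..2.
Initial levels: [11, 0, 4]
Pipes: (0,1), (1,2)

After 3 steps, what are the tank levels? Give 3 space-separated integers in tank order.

Step 1: flows [0->1,2->1] -> levels [10 2 3]
Step 2: flows [0->1,2->1] -> levels [9 4 2]
Step 3: flows [0->1,1->2] -> levels [8 4 3]

Answer: 8 4 3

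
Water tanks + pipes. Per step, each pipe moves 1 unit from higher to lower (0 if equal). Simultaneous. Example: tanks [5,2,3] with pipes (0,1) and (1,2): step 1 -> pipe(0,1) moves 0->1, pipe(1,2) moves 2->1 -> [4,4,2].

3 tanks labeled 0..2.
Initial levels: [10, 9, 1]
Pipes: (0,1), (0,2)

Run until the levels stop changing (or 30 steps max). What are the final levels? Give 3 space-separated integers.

Answer: 6 7 7

Derivation:
Step 1: flows [0->1,0->2] -> levels [8 10 2]
Step 2: flows [1->0,0->2] -> levels [8 9 3]
Step 3: flows [1->0,0->2] -> levels [8 8 4]
Step 4: flows [0=1,0->2] -> levels [7 8 5]
Step 5: flows [1->0,0->2] -> levels [7 7 6]
Step 6: flows [0=1,0->2] -> levels [6 7 7]
Step 7: flows [1->0,2->0] -> levels [8 6 6]
Step 8: flows [0->1,0->2] -> levels [6 7 7]
  -> period-2 cycle: step 8 state = step 6 state; never stabilizes
  -> state at step 30: (30-6) mod 2 = 0, same as step 6 -> [6 7 7]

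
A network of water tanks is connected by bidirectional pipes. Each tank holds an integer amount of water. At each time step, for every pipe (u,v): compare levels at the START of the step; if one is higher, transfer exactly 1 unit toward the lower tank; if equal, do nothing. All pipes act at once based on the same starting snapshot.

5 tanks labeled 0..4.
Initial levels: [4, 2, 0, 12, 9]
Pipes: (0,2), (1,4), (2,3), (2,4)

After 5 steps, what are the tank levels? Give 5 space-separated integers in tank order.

Answer: 4 5 7 7 4

Derivation:
Step 1: flows [0->2,4->1,3->2,4->2] -> levels [3 3 3 11 7]
Step 2: flows [0=2,4->1,3->2,4->2] -> levels [3 4 5 10 5]
Step 3: flows [2->0,4->1,3->2,2=4] -> levels [4 5 5 9 4]
Step 4: flows [2->0,1->4,3->2,2->4] -> levels [5 4 4 8 6]
Step 5: flows [0->2,4->1,3->2,4->2] -> levels [4 5 7 7 4]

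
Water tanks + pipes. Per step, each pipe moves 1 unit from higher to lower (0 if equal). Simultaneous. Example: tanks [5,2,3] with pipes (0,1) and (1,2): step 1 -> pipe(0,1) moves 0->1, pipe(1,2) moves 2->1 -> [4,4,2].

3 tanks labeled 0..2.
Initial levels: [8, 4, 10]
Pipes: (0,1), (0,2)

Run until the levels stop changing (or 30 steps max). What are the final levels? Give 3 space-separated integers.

Step 1: flows [0->1,2->0] -> levels [8 5 9]
Step 2: flows [0->1,2->0] -> levels [8 6 8]
Step 3: flows [0->1,0=2] -> levels [7 7 8]
Step 4: flows [0=1,2->0] -> levels [8 7 7]
Step 5: flows [0->1,0->2] -> levels [6 8 8]
Step 6: flows [1->0,2->0] -> levels [8 7 7]
  -> period-2 cycle: step 6 state = step 4 state; never stabilizes
  -> state at step 30: (30-4) mod 2 = 0, same as step 4 -> [8 7 7]

Answer: 8 7 7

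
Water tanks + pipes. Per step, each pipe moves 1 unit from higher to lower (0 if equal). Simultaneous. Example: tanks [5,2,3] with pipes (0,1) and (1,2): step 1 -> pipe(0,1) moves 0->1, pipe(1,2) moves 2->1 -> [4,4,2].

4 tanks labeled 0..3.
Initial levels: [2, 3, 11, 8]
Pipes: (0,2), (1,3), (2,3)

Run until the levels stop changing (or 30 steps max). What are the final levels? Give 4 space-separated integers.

Step 1: flows [2->0,3->1,2->3] -> levels [3 4 9 8]
Step 2: flows [2->0,3->1,2->3] -> levels [4 5 7 8]
Step 3: flows [2->0,3->1,3->2] -> levels [5 6 7 6]
Step 4: flows [2->0,1=3,2->3] -> levels [6 6 5 7]
Step 5: flows [0->2,3->1,3->2] -> levels [5 7 7 5]
Step 6: flows [2->0,1->3,2->3] -> levels [6 6 5 7]
  -> period-2 cycle: step 6 state = step 4 state; never stabilizes
  -> state at step 30: (30-4) mod 2 = 0, same as step 4 -> [6 6 5 7]

Answer: 6 6 5 7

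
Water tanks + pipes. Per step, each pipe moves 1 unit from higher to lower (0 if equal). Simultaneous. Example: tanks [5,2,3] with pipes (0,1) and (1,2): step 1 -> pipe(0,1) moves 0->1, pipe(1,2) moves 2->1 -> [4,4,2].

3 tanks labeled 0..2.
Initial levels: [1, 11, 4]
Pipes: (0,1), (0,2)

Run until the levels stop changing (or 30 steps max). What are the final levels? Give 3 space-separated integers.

Step 1: flows [1->0,2->0] -> levels [3 10 3]
Step 2: flows [1->0,0=2] -> levels [4 9 3]
Step 3: flows [1->0,0->2] -> levels [4 8 4]
Step 4: flows [1->0,0=2] -> levels [5 7 4]
Step 5: flows [1->0,0->2] -> levels [5 6 5]
Step 6: flows [1->0,0=2] -> levels [6 5 5]
Step 7: flows [0->1,0->2] -> levels [4 6 6]
Step 8: flows [1->0,2->0] -> levels [6 5 5]
  -> period-2 cycle: step 8 state = step 6 state; never stabilizes
  -> state at step 30: (30-6) mod 2 = 0, same as step 6 -> [6 5 5]

Answer: 6 5 5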